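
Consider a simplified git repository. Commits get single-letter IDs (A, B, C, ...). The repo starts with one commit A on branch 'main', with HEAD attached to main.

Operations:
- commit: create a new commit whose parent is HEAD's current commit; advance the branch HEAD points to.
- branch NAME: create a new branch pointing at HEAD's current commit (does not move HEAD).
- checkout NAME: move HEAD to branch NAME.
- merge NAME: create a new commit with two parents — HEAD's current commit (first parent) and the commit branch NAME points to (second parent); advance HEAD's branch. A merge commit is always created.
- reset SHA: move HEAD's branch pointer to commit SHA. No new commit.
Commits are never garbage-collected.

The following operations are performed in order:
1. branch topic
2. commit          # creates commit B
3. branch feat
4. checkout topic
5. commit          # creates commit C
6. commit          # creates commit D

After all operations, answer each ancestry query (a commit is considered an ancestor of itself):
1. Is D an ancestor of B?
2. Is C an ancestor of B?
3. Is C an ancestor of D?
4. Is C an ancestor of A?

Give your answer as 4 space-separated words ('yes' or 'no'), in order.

Answer: no no yes no

Derivation:
After op 1 (branch): HEAD=main@A [main=A topic=A]
After op 2 (commit): HEAD=main@B [main=B topic=A]
After op 3 (branch): HEAD=main@B [feat=B main=B topic=A]
After op 4 (checkout): HEAD=topic@A [feat=B main=B topic=A]
After op 5 (commit): HEAD=topic@C [feat=B main=B topic=C]
After op 6 (commit): HEAD=topic@D [feat=B main=B topic=D]
ancestors(B) = {A,B}; D in? no
ancestors(B) = {A,B}; C in? no
ancestors(D) = {A,C,D}; C in? yes
ancestors(A) = {A}; C in? no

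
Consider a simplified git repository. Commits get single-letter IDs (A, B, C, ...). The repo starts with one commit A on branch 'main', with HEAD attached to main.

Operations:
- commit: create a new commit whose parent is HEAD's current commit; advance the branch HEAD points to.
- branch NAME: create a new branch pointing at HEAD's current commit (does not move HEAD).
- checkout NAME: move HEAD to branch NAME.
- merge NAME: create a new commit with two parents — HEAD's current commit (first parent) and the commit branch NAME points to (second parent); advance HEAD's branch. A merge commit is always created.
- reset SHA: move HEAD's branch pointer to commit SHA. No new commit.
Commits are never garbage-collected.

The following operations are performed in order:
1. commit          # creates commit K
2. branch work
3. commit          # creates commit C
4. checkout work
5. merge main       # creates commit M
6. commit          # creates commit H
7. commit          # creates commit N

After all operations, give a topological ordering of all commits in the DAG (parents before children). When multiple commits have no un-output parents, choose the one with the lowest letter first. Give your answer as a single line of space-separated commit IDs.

Answer: A K C M H N

Derivation:
After op 1 (commit): HEAD=main@K [main=K]
After op 2 (branch): HEAD=main@K [main=K work=K]
After op 3 (commit): HEAD=main@C [main=C work=K]
After op 4 (checkout): HEAD=work@K [main=C work=K]
After op 5 (merge): HEAD=work@M [main=C work=M]
After op 6 (commit): HEAD=work@H [main=C work=H]
After op 7 (commit): HEAD=work@N [main=C work=N]
commit A: parents=[]
commit C: parents=['K']
commit H: parents=['M']
commit K: parents=['A']
commit M: parents=['K', 'C']
commit N: parents=['H']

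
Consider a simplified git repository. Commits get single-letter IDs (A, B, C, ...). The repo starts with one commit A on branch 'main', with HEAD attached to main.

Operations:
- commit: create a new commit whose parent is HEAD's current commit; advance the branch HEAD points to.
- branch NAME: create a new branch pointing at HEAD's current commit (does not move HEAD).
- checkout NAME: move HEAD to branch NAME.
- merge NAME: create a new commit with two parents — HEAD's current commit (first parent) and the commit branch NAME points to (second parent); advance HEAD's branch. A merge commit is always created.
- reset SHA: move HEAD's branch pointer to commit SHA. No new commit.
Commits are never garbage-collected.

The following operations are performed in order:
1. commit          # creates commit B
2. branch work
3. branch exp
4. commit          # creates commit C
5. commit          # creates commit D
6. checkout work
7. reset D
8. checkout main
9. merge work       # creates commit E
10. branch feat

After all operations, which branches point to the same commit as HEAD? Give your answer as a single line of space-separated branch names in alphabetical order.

After op 1 (commit): HEAD=main@B [main=B]
After op 2 (branch): HEAD=main@B [main=B work=B]
After op 3 (branch): HEAD=main@B [exp=B main=B work=B]
After op 4 (commit): HEAD=main@C [exp=B main=C work=B]
After op 5 (commit): HEAD=main@D [exp=B main=D work=B]
After op 6 (checkout): HEAD=work@B [exp=B main=D work=B]
After op 7 (reset): HEAD=work@D [exp=B main=D work=D]
After op 8 (checkout): HEAD=main@D [exp=B main=D work=D]
After op 9 (merge): HEAD=main@E [exp=B main=E work=D]
After op 10 (branch): HEAD=main@E [exp=B feat=E main=E work=D]

Answer: feat main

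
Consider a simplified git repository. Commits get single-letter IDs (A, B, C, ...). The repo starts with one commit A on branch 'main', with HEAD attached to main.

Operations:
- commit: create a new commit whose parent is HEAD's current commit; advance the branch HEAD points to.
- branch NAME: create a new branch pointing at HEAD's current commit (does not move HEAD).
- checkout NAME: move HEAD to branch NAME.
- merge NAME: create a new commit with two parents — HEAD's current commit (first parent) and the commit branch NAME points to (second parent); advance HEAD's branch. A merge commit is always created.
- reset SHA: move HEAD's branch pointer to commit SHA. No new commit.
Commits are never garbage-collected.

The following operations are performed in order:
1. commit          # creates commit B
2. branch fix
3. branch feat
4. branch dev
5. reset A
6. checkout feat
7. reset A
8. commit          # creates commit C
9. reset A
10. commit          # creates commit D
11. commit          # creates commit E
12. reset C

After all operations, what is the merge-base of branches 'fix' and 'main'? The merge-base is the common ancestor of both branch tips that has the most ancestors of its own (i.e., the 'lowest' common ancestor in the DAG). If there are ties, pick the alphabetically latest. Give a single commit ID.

Answer: A

Derivation:
After op 1 (commit): HEAD=main@B [main=B]
After op 2 (branch): HEAD=main@B [fix=B main=B]
After op 3 (branch): HEAD=main@B [feat=B fix=B main=B]
After op 4 (branch): HEAD=main@B [dev=B feat=B fix=B main=B]
After op 5 (reset): HEAD=main@A [dev=B feat=B fix=B main=A]
After op 6 (checkout): HEAD=feat@B [dev=B feat=B fix=B main=A]
After op 7 (reset): HEAD=feat@A [dev=B feat=A fix=B main=A]
After op 8 (commit): HEAD=feat@C [dev=B feat=C fix=B main=A]
After op 9 (reset): HEAD=feat@A [dev=B feat=A fix=B main=A]
After op 10 (commit): HEAD=feat@D [dev=B feat=D fix=B main=A]
After op 11 (commit): HEAD=feat@E [dev=B feat=E fix=B main=A]
After op 12 (reset): HEAD=feat@C [dev=B feat=C fix=B main=A]
ancestors(fix=B): ['A', 'B']
ancestors(main=A): ['A']
common: ['A']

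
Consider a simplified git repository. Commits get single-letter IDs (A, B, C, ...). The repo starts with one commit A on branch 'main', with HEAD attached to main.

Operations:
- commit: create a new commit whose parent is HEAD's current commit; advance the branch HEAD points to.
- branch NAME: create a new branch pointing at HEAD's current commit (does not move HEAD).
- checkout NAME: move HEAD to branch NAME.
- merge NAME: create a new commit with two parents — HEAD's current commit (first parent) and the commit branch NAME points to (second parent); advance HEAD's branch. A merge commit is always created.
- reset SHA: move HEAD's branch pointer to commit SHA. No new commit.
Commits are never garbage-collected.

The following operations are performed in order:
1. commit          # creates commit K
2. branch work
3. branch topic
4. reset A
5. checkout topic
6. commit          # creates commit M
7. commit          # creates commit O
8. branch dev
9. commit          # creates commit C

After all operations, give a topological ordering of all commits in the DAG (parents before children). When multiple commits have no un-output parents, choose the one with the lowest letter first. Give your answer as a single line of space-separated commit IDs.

After op 1 (commit): HEAD=main@K [main=K]
After op 2 (branch): HEAD=main@K [main=K work=K]
After op 3 (branch): HEAD=main@K [main=K topic=K work=K]
After op 4 (reset): HEAD=main@A [main=A topic=K work=K]
After op 5 (checkout): HEAD=topic@K [main=A topic=K work=K]
After op 6 (commit): HEAD=topic@M [main=A topic=M work=K]
After op 7 (commit): HEAD=topic@O [main=A topic=O work=K]
After op 8 (branch): HEAD=topic@O [dev=O main=A topic=O work=K]
After op 9 (commit): HEAD=topic@C [dev=O main=A topic=C work=K]
commit A: parents=[]
commit C: parents=['O']
commit K: parents=['A']
commit M: parents=['K']
commit O: parents=['M']

Answer: A K M O C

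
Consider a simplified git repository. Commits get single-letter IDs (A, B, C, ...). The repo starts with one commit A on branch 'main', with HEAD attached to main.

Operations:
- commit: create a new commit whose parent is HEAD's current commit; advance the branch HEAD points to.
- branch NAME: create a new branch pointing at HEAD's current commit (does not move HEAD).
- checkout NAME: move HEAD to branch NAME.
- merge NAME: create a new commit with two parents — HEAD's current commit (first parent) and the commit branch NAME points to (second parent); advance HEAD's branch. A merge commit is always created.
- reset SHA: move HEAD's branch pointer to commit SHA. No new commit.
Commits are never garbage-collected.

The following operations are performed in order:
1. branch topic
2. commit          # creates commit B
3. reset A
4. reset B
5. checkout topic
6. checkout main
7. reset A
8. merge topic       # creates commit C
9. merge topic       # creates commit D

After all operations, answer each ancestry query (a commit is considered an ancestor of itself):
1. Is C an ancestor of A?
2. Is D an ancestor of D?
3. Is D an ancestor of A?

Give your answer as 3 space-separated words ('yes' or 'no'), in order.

After op 1 (branch): HEAD=main@A [main=A topic=A]
After op 2 (commit): HEAD=main@B [main=B topic=A]
After op 3 (reset): HEAD=main@A [main=A topic=A]
After op 4 (reset): HEAD=main@B [main=B topic=A]
After op 5 (checkout): HEAD=topic@A [main=B topic=A]
After op 6 (checkout): HEAD=main@B [main=B topic=A]
After op 7 (reset): HEAD=main@A [main=A topic=A]
After op 8 (merge): HEAD=main@C [main=C topic=A]
After op 9 (merge): HEAD=main@D [main=D topic=A]
ancestors(A) = {A}; C in? no
ancestors(D) = {A,C,D}; D in? yes
ancestors(A) = {A}; D in? no

Answer: no yes no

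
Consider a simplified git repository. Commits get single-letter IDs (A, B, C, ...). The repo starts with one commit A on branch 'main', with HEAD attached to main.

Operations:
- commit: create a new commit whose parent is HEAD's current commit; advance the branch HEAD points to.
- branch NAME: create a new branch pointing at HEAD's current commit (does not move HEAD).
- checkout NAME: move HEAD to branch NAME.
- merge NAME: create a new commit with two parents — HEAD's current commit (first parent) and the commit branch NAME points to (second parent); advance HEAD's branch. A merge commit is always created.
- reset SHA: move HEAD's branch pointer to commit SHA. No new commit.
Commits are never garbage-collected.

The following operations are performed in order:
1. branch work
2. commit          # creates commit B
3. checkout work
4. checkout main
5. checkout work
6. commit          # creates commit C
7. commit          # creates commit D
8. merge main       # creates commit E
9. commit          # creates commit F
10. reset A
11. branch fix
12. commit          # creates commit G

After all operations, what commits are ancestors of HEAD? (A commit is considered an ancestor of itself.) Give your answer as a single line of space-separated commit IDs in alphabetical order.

Answer: A G

Derivation:
After op 1 (branch): HEAD=main@A [main=A work=A]
After op 2 (commit): HEAD=main@B [main=B work=A]
After op 3 (checkout): HEAD=work@A [main=B work=A]
After op 4 (checkout): HEAD=main@B [main=B work=A]
After op 5 (checkout): HEAD=work@A [main=B work=A]
After op 6 (commit): HEAD=work@C [main=B work=C]
After op 7 (commit): HEAD=work@D [main=B work=D]
After op 8 (merge): HEAD=work@E [main=B work=E]
After op 9 (commit): HEAD=work@F [main=B work=F]
After op 10 (reset): HEAD=work@A [main=B work=A]
After op 11 (branch): HEAD=work@A [fix=A main=B work=A]
After op 12 (commit): HEAD=work@G [fix=A main=B work=G]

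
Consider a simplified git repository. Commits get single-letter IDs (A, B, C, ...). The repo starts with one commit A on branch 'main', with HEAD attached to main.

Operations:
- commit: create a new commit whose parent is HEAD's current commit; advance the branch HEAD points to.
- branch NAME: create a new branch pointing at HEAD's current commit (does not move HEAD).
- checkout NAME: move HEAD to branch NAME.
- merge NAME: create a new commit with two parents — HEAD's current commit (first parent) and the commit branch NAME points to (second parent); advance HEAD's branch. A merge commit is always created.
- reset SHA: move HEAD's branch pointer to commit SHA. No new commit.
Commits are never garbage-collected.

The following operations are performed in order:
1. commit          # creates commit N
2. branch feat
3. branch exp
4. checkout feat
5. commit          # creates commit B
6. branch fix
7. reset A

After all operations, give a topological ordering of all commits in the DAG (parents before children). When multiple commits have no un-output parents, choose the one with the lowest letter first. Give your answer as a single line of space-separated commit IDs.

Answer: A N B

Derivation:
After op 1 (commit): HEAD=main@N [main=N]
After op 2 (branch): HEAD=main@N [feat=N main=N]
After op 3 (branch): HEAD=main@N [exp=N feat=N main=N]
After op 4 (checkout): HEAD=feat@N [exp=N feat=N main=N]
After op 5 (commit): HEAD=feat@B [exp=N feat=B main=N]
After op 6 (branch): HEAD=feat@B [exp=N feat=B fix=B main=N]
After op 7 (reset): HEAD=feat@A [exp=N feat=A fix=B main=N]
commit A: parents=[]
commit B: parents=['N']
commit N: parents=['A']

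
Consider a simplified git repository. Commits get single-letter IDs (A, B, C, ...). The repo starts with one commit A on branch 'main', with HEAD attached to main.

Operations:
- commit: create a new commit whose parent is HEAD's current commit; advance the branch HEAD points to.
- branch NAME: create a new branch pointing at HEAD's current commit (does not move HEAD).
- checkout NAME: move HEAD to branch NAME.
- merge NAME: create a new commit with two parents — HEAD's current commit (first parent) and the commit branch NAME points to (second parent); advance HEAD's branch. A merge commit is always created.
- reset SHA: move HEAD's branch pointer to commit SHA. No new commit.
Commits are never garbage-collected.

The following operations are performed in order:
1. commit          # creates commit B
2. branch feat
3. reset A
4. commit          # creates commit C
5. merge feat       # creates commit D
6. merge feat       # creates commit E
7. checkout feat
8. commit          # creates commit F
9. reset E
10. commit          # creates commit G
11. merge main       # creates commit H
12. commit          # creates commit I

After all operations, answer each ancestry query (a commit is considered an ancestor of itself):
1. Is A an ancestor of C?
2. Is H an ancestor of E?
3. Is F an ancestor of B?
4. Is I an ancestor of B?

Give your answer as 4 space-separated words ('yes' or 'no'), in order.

Answer: yes no no no

Derivation:
After op 1 (commit): HEAD=main@B [main=B]
After op 2 (branch): HEAD=main@B [feat=B main=B]
After op 3 (reset): HEAD=main@A [feat=B main=A]
After op 4 (commit): HEAD=main@C [feat=B main=C]
After op 5 (merge): HEAD=main@D [feat=B main=D]
After op 6 (merge): HEAD=main@E [feat=B main=E]
After op 7 (checkout): HEAD=feat@B [feat=B main=E]
After op 8 (commit): HEAD=feat@F [feat=F main=E]
After op 9 (reset): HEAD=feat@E [feat=E main=E]
After op 10 (commit): HEAD=feat@G [feat=G main=E]
After op 11 (merge): HEAD=feat@H [feat=H main=E]
After op 12 (commit): HEAD=feat@I [feat=I main=E]
ancestors(C) = {A,C}; A in? yes
ancestors(E) = {A,B,C,D,E}; H in? no
ancestors(B) = {A,B}; F in? no
ancestors(B) = {A,B}; I in? no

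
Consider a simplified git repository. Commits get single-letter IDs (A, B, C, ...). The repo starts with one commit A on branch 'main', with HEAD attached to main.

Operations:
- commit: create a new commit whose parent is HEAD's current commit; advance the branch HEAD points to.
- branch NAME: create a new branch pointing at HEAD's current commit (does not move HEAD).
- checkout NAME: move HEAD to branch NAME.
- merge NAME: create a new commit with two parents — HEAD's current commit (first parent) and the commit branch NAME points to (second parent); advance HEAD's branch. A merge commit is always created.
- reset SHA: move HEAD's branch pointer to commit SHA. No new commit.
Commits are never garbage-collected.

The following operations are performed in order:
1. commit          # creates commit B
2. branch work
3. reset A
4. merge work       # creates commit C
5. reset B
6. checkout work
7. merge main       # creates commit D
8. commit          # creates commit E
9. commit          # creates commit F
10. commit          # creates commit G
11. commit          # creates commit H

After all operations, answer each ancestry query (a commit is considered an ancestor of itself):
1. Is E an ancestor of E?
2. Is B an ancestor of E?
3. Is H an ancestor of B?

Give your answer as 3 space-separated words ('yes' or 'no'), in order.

After op 1 (commit): HEAD=main@B [main=B]
After op 2 (branch): HEAD=main@B [main=B work=B]
After op 3 (reset): HEAD=main@A [main=A work=B]
After op 4 (merge): HEAD=main@C [main=C work=B]
After op 5 (reset): HEAD=main@B [main=B work=B]
After op 6 (checkout): HEAD=work@B [main=B work=B]
After op 7 (merge): HEAD=work@D [main=B work=D]
After op 8 (commit): HEAD=work@E [main=B work=E]
After op 9 (commit): HEAD=work@F [main=B work=F]
After op 10 (commit): HEAD=work@G [main=B work=G]
After op 11 (commit): HEAD=work@H [main=B work=H]
ancestors(E) = {A,B,D,E}; E in? yes
ancestors(E) = {A,B,D,E}; B in? yes
ancestors(B) = {A,B}; H in? no

Answer: yes yes no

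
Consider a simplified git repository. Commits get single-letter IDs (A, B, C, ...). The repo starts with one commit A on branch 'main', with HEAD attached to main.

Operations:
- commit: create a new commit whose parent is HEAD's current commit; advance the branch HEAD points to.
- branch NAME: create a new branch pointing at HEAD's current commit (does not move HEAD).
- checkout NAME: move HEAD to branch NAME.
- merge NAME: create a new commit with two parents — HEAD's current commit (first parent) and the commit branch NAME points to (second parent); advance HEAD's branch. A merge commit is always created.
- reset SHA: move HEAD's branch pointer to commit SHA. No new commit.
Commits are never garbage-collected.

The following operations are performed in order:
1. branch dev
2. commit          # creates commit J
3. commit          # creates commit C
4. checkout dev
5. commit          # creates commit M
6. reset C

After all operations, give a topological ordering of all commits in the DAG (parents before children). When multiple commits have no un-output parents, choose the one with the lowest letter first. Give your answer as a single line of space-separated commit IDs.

Answer: A J C M

Derivation:
After op 1 (branch): HEAD=main@A [dev=A main=A]
After op 2 (commit): HEAD=main@J [dev=A main=J]
After op 3 (commit): HEAD=main@C [dev=A main=C]
After op 4 (checkout): HEAD=dev@A [dev=A main=C]
After op 5 (commit): HEAD=dev@M [dev=M main=C]
After op 6 (reset): HEAD=dev@C [dev=C main=C]
commit A: parents=[]
commit C: parents=['J']
commit J: parents=['A']
commit M: parents=['A']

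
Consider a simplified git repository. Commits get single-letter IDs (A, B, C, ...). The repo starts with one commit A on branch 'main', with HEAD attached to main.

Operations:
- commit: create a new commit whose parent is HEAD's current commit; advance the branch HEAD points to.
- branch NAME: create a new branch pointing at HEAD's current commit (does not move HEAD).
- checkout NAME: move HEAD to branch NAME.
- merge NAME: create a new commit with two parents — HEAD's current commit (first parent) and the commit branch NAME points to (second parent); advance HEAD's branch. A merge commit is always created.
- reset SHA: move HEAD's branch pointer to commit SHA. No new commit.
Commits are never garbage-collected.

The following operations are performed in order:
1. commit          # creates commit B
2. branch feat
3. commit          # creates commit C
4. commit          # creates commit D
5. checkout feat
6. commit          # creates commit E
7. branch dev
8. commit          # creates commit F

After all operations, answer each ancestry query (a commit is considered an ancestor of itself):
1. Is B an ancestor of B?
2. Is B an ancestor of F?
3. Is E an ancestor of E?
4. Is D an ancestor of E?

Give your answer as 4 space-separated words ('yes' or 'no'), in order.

Answer: yes yes yes no

Derivation:
After op 1 (commit): HEAD=main@B [main=B]
After op 2 (branch): HEAD=main@B [feat=B main=B]
After op 3 (commit): HEAD=main@C [feat=B main=C]
After op 4 (commit): HEAD=main@D [feat=B main=D]
After op 5 (checkout): HEAD=feat@B [feat=B main=D]
After op 6 (commit): HEAD=feat@E [feat=E main=D]
After op 7 (branch): HEAD=feat@E [dev=E feat=E main=D]
After op 8 (commit): HEAD=feat@F [dev=E feat=F main=D]
ancestors(B) = {A,B}; B in? yes
ancestors(F) = {A,B,E,F}; B in? yes
ancestors(E) = {A,B,E}; E in? yes
ancestors(E) = {A,B,E}; D in? no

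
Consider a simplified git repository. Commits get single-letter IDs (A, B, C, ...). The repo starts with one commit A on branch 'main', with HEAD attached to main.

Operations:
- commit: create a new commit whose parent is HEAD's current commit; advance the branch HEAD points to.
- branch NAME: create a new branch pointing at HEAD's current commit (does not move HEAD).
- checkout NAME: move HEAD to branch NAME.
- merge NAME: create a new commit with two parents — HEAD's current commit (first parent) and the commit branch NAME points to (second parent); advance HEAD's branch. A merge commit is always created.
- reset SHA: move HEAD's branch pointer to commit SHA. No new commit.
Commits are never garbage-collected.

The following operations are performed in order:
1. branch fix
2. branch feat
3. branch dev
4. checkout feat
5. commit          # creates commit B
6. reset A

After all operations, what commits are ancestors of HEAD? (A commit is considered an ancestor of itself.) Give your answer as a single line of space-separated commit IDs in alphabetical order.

After op 1 (branch): HEAD=main@A [fix=A main=A]
After op 2 (branch): HEAD=main@A [feat=A fix=A main=A]
After op 3 (branch): HEAD=main@A [dev=A feat=A fix=A main=A]
After op 4 (checkout): HEAD=feat@A [dev=A feat=A fix=A main=A]
After op 5 (commit): HEAD=feat@B [dev=A feat=B fix=A main=A]
After op 6 (reset): HEAD=feat@A [dev=A feat=A fix=A main=A]

Answer: A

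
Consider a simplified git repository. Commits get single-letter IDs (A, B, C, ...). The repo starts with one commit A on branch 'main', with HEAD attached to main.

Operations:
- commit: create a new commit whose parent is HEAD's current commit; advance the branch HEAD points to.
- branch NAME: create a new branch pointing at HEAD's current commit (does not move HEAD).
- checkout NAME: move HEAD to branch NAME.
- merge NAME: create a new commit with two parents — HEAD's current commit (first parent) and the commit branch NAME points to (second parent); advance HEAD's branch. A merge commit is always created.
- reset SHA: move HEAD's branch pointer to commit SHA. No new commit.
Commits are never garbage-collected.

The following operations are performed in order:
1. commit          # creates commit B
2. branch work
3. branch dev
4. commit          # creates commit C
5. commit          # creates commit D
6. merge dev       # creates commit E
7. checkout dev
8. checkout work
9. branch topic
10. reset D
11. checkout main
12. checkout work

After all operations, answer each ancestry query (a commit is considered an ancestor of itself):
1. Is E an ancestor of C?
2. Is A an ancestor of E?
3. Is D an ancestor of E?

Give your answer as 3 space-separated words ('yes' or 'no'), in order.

Answer: no yes yes

Derivation:
After op 1 (commit): HEAD=main@B [main=B]
After op 2 (branch): HEAD=main@B [main=B work=B]
After op 3 (branch): HEAD=main@B [dev=B main=B work=B]
After op 4 (commit): HEAD=main@C [dev=B main=C work=B]
After op 5 (commit): HEAD=main@D [dev=B main=D work=B]
After op 6 (merge): HEAD=main@E [dev=B main=E work=B]
After op 7 (checkout): HEAD=dev@B [dev=B main=E work=B]
After op 8 (checkout): HEAD=work@B [dev=B main=E work=B]
After op 9 (branch): HEAD=work@B [dev=B main=E topic=B work=B]
After op 10 (reset): HEAD=work@D [dev=B main=E topic=B work=D]
After op 11 (checkout): HEAD=main@E [dev=B main=E topic=B work=D]
After op 12 (checkout): HEAD=work@D [dev=B main=E topic=B work=D]
ancestors(C) = {A,B,C}; E in? no
ancestors(E) = {A,B,C,D,E}; A in? yes
ancestors(E) = {A,B,C,D,E}; D in? yes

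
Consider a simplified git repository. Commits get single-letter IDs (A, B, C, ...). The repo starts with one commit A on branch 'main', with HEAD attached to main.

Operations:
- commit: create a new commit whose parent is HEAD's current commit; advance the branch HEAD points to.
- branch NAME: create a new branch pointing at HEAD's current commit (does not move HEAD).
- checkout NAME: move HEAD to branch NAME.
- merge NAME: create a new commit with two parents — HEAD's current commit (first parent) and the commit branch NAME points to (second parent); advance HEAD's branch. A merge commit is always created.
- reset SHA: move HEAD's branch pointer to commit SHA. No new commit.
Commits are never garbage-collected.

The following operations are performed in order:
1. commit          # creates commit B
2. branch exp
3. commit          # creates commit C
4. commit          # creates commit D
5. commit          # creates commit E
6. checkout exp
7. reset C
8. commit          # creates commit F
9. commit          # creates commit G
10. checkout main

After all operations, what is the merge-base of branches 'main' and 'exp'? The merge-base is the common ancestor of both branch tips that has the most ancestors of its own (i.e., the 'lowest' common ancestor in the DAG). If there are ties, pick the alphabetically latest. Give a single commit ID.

Answer: C

Derivation:
After op 1 (commit): HEAD=main@B [main=B]
After op 2 (branch): HEAD=main@B [exp=B main=B]
After op 3 (commit): HEAD=main@C [exp=B main=C]
After op 4 (commit): HEAD=main@D [exp=B main=D]
After op 5 (commit): HEAD=main@E [exp=B main=E]
After op 6 (checkout): HEAD=exp@B [exp=B main=E]
After op 7 (reset): HEAD=exp@C [exp=C main=E]
After op 8 (commit): HEAD=exp@F [exp=F main=E]
After op 9 (commit): HEAD=exp@G [exp=G main=E]
After op 10 (checkout): HEAD=main@E [exp=G main=E]
ancestors(main=E): ['A', 'B', 'C', 'D', 'E']
ancestors(exp=G): ['A', 'B', 'C', 'F', 'G']
common: ['A', 'B', 'C']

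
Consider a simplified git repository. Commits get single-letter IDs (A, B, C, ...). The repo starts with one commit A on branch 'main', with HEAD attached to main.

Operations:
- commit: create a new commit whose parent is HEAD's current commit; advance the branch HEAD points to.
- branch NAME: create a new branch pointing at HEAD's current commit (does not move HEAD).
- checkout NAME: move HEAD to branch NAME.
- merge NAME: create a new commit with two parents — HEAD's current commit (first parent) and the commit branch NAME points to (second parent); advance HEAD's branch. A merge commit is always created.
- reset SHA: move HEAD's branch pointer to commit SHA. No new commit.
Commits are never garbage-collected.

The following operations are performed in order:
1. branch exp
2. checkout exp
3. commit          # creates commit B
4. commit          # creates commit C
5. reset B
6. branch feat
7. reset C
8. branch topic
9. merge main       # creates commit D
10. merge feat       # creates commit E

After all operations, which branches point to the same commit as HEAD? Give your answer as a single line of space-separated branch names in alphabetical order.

Answer: exp

Derivation:
After op 1 (branch): HEAD=main@A [exp=A main=A]
After op 2 (checkout): HEAD=exp@A [exp=A main=A]
After op 3 (commit): HEAD=exp@B [exp=B main=A]
After op 4 (commit): HEAD=exp@C [exp=C main=A]
After op 5 (reset): HEAD=exp@B [exp=B main=A]
After op 6 (branch): HEAD=exp@B [exp=B feat=B main=A]
After op 7 (reset): HEAD=exp@C [exp=C feat=B main=A]
After op 8 (branch): HEAD=exp@C [exp=C feat=B main=A topic=C]
After op 9 (merge): HEAD=exp@D [exp=D feat=B main=A topic=C]
After op 10 (merge): HEAD=exp@E [exp=E feat=B main=A topic=C]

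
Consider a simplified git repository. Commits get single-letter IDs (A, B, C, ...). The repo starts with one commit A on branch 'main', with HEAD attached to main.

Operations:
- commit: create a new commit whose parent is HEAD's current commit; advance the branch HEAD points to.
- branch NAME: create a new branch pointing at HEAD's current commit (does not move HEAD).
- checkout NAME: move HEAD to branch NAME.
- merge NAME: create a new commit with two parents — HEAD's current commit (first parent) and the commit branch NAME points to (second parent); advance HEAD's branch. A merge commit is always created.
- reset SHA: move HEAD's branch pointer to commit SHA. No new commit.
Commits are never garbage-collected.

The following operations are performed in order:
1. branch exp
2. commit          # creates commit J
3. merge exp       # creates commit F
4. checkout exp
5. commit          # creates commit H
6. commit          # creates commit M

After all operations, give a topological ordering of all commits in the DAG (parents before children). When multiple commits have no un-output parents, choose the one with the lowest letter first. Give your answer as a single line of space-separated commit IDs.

After op 1 (branch): HEAD=main@A [exp=A main=A]
After op 2 (commit): HEAD=main@J [exp=A main=J]
After op 3 (merge): HEAD=main@F [exp=A main=F]
After op 4 (checkout): HEAD=exp@A [exp=A main=F]
After op 5 (commit): HEAD=exp@H [exp=H main=F]
After op 6 (commit): HEAD=exp@M [exp=M main=F]
commit A: parents=[]
commit F: parents=['J', 'A']
commit H: parents=['A']
commit J: parents=['A']
commit M: parents=['H']

Answer: A H J F M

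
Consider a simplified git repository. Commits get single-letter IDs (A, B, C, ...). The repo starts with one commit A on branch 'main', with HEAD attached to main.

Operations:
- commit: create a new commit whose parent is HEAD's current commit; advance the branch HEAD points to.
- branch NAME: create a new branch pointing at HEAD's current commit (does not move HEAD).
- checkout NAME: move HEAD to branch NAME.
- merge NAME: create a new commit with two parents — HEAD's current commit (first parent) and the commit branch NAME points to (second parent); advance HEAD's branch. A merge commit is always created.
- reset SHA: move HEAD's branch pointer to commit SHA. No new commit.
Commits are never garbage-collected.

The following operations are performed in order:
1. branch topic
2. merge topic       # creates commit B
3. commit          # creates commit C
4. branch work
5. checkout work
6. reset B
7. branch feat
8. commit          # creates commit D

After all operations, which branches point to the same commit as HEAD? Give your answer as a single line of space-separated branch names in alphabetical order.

Answer: work

Derivation:
After op 1 (branch): HEAD=main@A [main=A topic=A]
After op 2 (merge): HEAD=main@B [main=B topic=A]
After op 3 (commit): HEAD=main@C [main=C topic=A]
After op 4 (branch): HEAD=main@C [main=C topic=A work=C]
After op 5 (checkout): HEAD=work@C [main=C topic=A work=C]
After op 6 (reset): HEAD=work@B [main=C topic=A work=B]
After op 7 (branch): HEAD=work@B [feat=B main=C topic=A work=B]
After op 8 (commit): HEAD=work@D [feat=B main=C topic=A work=D]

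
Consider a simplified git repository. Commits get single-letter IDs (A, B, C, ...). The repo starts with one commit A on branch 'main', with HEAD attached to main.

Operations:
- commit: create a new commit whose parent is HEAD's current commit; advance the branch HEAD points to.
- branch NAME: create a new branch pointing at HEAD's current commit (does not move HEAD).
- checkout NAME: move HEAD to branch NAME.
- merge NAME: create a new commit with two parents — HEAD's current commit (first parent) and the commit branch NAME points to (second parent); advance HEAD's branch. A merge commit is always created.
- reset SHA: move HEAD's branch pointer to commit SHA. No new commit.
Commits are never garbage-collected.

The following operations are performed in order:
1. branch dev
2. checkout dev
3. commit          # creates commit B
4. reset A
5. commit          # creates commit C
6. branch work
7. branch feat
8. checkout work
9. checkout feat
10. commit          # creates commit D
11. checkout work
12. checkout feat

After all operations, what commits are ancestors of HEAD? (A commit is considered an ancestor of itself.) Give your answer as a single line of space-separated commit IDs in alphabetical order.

After op 1 (branch): HEAD=main@A [dev=A main=A]
After op 2 (checkout): HEAD=dev@A [dev=A main=A]
After op 3 (commit): HEAD=dev@B [dev=B main=A]
After op 4 (reset): HEAD=dev@A [dev=A main=A]
After op 5 (commit): HEAD=dev@C [dev=C main=A]
After op 6 (branch): HEAD=dev@C [dev=C main=A work=C]
After op 7 (branch): HEAD=dev@C [dev=C feat=C main=A work=C]
After op 8 (checkout): HEAD=work@C [dev=C feat=C main=A work=C]
After op 9 (checkout): HEAD=feat@C [dev=C feat=C main=A work=C]
After op 10 (commit): HEAD=feat@D [dev=C feat=D main=A work=C]
After op 11 (checkout): HEAD=work@C [dev=C feat=D main=A work=C]
After op 12 (checkout): HEAD=feat@D [dev=C feat=D main=A work=C]

Answer: A C D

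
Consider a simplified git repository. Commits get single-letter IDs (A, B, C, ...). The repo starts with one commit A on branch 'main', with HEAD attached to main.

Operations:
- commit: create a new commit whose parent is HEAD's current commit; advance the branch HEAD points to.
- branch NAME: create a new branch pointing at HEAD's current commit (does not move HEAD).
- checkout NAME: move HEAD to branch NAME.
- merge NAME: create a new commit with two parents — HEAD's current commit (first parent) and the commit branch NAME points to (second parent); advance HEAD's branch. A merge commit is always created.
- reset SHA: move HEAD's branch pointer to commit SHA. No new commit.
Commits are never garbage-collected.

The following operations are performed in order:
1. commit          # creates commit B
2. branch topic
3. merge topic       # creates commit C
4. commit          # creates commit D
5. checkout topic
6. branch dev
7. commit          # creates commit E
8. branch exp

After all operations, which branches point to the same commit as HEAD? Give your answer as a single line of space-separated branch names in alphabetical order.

Answer: exp topic

Derivation:
After op 1 (commit): HEAD=main@B [main=B]
After op 2 (branch): HEAD=main@B [main=B topic=B]
After op 3 (merge): HEAD=main@C [main=C topic=B]
After op 4 (commit): HEAD=main@D [main=D topic=B]
After op 5 (checkout): HEAD=topic@B [main=D topic=B]
After op 6 (branch): HEAD=topic@B [dev=B main=D topic=B]
After op 7 (commit): HEAD=topic@E [dev=B main=D topic=E]
After op 8 (branch): HEAD=topic@E [dev=B exp=E main=D topic=E]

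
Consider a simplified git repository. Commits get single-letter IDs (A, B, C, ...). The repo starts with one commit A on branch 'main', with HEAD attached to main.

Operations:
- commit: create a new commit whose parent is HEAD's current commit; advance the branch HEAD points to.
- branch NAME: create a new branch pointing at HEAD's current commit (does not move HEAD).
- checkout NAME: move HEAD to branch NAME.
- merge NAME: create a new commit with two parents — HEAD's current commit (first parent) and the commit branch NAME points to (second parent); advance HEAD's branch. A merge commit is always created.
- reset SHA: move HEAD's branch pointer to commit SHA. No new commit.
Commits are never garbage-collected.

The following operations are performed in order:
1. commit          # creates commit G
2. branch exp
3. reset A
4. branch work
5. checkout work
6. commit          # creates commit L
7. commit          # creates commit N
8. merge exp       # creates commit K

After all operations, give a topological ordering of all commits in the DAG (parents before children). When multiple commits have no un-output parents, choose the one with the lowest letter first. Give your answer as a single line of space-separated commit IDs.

After op 1 (commit): HEAD=main@G [main=G]
After op 2 (branch): HEAD=main@G [exp=G main=G]
After op 3 (reset): HEAD=main@A [exp=G main=A]
After op 4 (branch): HEAD=main@A [exp=G main=A work=A]
After op 5 (checkout): HEAD=work@A [exp=G main=A work=A]
After op 6 (commit): HEAD=work@L [exp=G main=A work=L]
After op 7 (commit): HEAD=work@N [exp=G main=A work=N]
After op 8 (merge): HEAD=work@K [exp=G main=A work=K]
commit A: parents=[]
commit G: parents=['A']
commit K: parents=['N', 'G']
commit L: parents=['A']
commit N: parents=['L']

Answer: A G L N K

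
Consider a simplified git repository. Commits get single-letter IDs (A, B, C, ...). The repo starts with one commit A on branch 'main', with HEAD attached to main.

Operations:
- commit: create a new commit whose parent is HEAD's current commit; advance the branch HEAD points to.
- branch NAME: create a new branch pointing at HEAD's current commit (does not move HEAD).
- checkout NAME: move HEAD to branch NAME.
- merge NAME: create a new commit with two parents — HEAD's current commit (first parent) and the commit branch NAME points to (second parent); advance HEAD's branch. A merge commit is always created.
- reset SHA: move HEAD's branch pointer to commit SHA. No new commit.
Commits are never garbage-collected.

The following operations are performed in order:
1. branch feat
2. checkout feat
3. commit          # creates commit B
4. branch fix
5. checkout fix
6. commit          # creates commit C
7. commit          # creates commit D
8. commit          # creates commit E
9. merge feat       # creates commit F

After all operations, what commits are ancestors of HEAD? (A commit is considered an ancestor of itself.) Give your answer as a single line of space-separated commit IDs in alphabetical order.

Answer: A B C D E F

Derivation:
After op 1 (branch): HEAD=main@A [feat=A main=A]
After op 2 (checkout): HEAD=feat@A [feat=A main=A]
After op 3 (commit): HEAD=feat@B [feat=B main=A]
After op 4 (branch): HEAD=feat@B [feat=B fix=B main=A]
After op 5 (checkout): HEAD=fix@B [feat=B fix=B main=A]
After op 6 (commit): HEAD=fix@C [feat=B fix=C main=A]
After op 7 (commit): HEAD=fix@D [feat=B fix=D main=A]
After op 8 (commit): HEAD=fix@E [feat=B fix=E main=A]
After op 9 (merge): HEAD=fix@F [feat=B fix=F main=A]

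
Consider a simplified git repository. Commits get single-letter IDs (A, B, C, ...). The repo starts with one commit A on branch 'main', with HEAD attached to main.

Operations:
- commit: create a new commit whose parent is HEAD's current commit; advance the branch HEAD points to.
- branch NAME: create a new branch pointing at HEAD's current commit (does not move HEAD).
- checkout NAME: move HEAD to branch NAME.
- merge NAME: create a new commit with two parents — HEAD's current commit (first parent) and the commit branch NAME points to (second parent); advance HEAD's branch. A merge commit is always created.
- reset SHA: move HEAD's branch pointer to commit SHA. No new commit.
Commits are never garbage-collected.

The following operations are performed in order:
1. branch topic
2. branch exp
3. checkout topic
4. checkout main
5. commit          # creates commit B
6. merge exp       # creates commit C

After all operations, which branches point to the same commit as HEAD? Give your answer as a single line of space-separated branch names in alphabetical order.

Answer: main

Derivation:
After op 1 (branch): HEAD=main@A [main=A topic=A]
After op 2 (branch): HEAD=main@A [exp=A main=A topic=A]
After op 3 (checkout): HEAD=topic@A [exp=A main=A topic=A]
After op 4 (checkout): HEAD=main@A [exp=A main=A topic=A]
After op 5 (commit): HEAD=main@B [exp=A main=B topic=A]
After op 6 (merge): HEAD=main@C [exp=A main=C topic=A]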